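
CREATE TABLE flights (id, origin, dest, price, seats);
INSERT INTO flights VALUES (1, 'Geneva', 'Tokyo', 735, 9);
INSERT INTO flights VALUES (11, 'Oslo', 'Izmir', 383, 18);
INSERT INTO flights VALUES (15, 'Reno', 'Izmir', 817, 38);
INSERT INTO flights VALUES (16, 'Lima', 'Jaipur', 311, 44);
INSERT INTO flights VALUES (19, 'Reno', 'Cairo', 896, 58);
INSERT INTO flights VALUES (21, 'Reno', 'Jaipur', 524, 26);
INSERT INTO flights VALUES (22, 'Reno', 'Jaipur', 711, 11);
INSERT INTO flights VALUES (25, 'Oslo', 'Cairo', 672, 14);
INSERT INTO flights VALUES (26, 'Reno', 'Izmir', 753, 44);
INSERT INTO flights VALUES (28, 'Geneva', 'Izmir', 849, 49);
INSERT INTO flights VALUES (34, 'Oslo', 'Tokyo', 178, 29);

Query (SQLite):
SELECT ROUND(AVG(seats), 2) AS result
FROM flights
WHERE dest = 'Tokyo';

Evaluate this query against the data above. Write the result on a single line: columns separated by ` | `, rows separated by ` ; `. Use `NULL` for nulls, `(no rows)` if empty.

19

Rows where dest='Tokyo' → seats values: [9, 29].
AVG = 38 / 2 (rounded to 2 dp).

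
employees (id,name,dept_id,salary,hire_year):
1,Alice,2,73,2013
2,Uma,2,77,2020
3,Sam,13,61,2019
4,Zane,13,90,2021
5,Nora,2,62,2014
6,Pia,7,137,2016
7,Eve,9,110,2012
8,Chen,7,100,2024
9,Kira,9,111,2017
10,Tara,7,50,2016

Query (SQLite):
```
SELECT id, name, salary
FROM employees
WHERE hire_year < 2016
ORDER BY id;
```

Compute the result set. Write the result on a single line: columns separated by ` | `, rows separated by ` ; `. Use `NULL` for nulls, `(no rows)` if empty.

1 | Alice | 73 ; 5 | Nora | 62 ; 7 | Eve | 110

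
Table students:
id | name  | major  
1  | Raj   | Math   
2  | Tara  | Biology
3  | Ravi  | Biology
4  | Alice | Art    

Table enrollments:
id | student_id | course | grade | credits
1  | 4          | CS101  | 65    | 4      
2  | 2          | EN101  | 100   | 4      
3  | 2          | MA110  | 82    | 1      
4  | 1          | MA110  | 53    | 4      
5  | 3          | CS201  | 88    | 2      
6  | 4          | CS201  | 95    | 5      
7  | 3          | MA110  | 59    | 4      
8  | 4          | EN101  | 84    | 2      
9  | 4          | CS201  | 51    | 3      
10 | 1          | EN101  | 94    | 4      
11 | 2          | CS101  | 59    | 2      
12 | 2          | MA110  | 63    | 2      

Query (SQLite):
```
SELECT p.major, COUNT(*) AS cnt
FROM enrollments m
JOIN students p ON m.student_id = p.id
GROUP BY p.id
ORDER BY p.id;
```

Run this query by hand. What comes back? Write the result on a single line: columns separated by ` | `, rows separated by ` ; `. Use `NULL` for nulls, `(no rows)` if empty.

Math | 2 ; Biology | 4 ; Biology | 2 ; Art | 4

Join each enrollments row to its students via student_id.
Group joined rows by students.id; compute COUNT(*) per group.
  1: ids {4, 10} → COUNT(*)=2
  2: ids {2, 3, 11, 12} → COUNT(*)=4
  3: ids {5, 7} → COUNT(*)=2
  4: ids {1, 6, 8, 9} → COUNT(*)=4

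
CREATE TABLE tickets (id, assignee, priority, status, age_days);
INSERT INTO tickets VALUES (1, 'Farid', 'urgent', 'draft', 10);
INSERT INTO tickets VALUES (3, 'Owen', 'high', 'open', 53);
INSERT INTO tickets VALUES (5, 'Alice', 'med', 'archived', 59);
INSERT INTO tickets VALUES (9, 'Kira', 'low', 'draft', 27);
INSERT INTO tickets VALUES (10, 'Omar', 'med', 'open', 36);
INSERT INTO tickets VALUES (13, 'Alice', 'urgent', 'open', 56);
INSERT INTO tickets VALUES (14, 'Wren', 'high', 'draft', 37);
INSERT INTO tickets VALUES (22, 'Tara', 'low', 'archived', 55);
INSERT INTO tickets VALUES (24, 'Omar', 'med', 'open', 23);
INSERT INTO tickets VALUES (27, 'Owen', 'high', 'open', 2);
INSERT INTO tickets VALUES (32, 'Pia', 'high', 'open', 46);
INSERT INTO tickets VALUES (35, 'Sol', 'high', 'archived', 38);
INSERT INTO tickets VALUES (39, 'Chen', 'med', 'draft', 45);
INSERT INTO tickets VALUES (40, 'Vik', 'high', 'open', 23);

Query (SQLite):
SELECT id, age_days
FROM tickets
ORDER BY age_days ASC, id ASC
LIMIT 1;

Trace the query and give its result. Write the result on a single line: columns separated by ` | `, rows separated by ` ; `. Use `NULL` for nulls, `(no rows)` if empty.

Sort by age_days asc, tiebreak id asc: (2, id=27), (10, id=1), (23, id=24), (23, id=40) …. Take first 1.

27 | 2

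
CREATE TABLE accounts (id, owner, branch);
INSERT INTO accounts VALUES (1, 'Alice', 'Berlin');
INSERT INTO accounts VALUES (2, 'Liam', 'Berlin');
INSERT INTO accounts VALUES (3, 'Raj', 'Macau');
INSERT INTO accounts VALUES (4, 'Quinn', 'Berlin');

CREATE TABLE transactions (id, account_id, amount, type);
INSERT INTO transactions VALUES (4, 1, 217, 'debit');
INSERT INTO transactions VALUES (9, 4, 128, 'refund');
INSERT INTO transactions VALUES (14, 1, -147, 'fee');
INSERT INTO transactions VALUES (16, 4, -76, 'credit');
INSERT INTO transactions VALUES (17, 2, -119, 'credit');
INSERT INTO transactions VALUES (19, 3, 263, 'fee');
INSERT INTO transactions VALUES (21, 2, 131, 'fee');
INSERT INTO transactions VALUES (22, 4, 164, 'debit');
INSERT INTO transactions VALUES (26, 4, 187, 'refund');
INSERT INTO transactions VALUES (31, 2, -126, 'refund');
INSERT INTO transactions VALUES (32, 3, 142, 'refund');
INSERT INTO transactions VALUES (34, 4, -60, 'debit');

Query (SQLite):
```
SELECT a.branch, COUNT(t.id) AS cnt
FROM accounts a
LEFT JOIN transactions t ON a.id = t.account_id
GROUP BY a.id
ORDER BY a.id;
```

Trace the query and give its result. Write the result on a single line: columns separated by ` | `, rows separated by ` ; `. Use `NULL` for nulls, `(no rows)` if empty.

LEFT JOIN keeps every accounts row; unmatched ones get NULL for transactions columns.
Group by accounts.id and compute COUNT(t.id). COUNT(col) of an all-NULL group is 0.
  1: ids {4, 14} → COUNT(t.id)=2
  2: ids {17, 21, 31} → COUNT(t.id)=3
  3: ids {19, 32} → COUNT(t.id)=2
  4: ids {9, 16, 22, 26, 34} → COUNT(t.id)=5

Berlin | 2 ; Berlin | 3 ; Macau | 2 ; Berlin | 5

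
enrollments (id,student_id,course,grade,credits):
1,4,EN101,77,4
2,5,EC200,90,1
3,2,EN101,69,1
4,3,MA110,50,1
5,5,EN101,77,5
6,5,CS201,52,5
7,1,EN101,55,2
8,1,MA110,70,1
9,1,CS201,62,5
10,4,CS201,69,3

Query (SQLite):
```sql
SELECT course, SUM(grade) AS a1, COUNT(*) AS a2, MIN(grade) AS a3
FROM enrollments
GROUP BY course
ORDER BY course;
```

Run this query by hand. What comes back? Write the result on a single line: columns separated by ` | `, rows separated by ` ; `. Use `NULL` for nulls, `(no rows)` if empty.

Group enrollments by course.
Per group compute: SUM(grade), COUNT(*), MIN(grade).
  CS201: ids {6, 9, 10} → SUM(grade)=183, COUNT(*)=3, MIN(grade)=52
  EC200: ids {2} → SUM(grade)=90, COUNT(*)=1, MIN(grade)=90
  EN101: ids {1, 3, 5, 7} → SUM(grade)=278, COUNT(*)=4, MIN(grade)=55
  MA110: ids {4, 8} → SUM(grade)=120, COUNT(*)=2, MIN(grade)=50

CS201 | 183 | 3 | 52 ; EC200 | 90 | 1 | 90 ; EN101 | 278 | 4 | 55 ; MA110 | 120 | 2 | 50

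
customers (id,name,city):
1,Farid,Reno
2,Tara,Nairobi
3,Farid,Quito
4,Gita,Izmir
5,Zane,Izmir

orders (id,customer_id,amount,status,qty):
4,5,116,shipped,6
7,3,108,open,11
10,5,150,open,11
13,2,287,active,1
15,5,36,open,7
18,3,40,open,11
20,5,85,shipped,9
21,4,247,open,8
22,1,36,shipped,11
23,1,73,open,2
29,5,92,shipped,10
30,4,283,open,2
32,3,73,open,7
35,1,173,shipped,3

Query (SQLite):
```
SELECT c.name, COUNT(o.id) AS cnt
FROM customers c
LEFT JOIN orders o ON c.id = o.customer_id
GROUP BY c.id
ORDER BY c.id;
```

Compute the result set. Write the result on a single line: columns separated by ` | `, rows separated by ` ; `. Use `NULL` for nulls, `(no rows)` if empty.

Farid | 3 ; Tara | 1 ; Farid | 3 ; Gita | 2 ; Zane | 5

LEFT JOIN keeps every customers row; unmatched ones get NULL for orders columns.
Group by customers.id and compute COUNT(o.id). COUNT(col) of an all-NULL group is 0.
  1: ids {22, 23, 35} → COUNT(o.id)=3
  2: ids {13} → COUNT(o.id)=1
  3: ids {7, 18, 32} → COUNT(o.id)=3
  4: ids {21, 30} → COUNT(o.id)=2
  5: ids {4, 10, 15, 20, 29} → COUNT(o.id)=5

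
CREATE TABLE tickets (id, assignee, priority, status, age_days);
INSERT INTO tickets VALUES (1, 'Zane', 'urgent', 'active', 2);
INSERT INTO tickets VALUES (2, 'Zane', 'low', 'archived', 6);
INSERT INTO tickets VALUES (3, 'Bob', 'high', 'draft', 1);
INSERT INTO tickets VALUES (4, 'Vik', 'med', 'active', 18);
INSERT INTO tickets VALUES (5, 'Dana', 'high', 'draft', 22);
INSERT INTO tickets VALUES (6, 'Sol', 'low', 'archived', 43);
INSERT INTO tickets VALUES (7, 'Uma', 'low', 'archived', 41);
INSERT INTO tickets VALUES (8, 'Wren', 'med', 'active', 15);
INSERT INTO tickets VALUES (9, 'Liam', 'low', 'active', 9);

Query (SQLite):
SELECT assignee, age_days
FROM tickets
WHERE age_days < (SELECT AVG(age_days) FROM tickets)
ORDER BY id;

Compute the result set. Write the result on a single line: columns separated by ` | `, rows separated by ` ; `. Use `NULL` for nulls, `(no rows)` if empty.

Zane | 2 ; Zane | 6 ; Bob | 1 ; Wren | 15 ; Liam | 9

Scalar subquery: AVG(age_days) over all tickets rows = 17.444444 (≈; comparison uses full precision).
Keep rows where age_days < that value.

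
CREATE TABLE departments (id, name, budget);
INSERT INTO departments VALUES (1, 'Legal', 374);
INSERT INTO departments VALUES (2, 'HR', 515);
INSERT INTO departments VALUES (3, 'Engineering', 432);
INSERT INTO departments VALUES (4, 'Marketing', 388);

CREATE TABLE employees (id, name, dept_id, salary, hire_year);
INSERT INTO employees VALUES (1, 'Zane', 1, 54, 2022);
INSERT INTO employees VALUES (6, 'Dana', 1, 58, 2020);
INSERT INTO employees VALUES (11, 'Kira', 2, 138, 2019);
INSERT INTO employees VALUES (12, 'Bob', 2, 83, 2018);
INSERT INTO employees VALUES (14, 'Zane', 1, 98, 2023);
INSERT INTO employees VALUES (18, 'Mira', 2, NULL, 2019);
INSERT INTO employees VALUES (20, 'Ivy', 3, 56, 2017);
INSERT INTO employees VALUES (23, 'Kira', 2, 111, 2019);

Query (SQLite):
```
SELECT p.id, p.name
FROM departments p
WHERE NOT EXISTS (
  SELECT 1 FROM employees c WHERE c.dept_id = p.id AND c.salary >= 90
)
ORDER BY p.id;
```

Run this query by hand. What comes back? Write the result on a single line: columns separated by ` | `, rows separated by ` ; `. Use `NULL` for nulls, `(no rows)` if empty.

For each departments row, check whether any employees with matching dept_id has salary >= 90.
Keep rows where that is false.

3 | Engineering ; 4 | Marketing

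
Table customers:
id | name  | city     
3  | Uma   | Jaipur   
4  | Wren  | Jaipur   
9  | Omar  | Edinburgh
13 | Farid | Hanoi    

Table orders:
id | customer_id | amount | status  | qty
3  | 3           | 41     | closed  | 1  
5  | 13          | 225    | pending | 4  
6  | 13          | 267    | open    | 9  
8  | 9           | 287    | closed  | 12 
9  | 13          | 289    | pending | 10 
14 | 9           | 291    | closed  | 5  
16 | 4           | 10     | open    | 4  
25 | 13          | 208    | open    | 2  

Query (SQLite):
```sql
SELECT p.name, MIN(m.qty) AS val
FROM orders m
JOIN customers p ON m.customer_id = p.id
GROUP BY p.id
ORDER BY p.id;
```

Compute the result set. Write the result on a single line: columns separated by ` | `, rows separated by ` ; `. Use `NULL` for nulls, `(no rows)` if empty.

Join each orders row to its customers via customer_id.
Group joined rows by customers.id; compute MIN(m.qty) per group.
  3: ids {3} → MIN(m.qty)=1
  4: ids {16} → MIN(m.qty)=4
  9: ids {8, 14} → MIN(m.qty)=5
  13: ids {5, 6, 9, 25} → MIN(m.qty)=2

Uma | 1 ; Wren | 4 ; Omar | 5 ; Farid | 2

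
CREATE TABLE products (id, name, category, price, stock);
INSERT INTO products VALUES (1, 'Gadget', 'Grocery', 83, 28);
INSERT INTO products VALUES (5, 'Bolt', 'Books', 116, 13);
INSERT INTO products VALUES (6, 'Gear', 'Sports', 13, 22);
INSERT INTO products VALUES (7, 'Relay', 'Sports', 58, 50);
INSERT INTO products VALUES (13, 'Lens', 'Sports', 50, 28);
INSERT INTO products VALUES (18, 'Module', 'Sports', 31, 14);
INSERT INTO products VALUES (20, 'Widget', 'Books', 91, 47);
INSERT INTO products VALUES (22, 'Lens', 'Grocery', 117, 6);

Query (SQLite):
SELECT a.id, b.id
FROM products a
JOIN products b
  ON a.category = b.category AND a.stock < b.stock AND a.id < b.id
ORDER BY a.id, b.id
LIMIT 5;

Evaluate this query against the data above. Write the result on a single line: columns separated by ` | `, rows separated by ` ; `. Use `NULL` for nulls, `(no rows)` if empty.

5 | 20 ; 6 | 7 ; 6 | 13

Pairs (a,b) with same category, a.stock < b.stock, a.id < b.id.
category groups: Books:{5,20} Grocery:{1,22} Sports:{6,7,13,18}
Ordered by (a.id, b.id); first 5.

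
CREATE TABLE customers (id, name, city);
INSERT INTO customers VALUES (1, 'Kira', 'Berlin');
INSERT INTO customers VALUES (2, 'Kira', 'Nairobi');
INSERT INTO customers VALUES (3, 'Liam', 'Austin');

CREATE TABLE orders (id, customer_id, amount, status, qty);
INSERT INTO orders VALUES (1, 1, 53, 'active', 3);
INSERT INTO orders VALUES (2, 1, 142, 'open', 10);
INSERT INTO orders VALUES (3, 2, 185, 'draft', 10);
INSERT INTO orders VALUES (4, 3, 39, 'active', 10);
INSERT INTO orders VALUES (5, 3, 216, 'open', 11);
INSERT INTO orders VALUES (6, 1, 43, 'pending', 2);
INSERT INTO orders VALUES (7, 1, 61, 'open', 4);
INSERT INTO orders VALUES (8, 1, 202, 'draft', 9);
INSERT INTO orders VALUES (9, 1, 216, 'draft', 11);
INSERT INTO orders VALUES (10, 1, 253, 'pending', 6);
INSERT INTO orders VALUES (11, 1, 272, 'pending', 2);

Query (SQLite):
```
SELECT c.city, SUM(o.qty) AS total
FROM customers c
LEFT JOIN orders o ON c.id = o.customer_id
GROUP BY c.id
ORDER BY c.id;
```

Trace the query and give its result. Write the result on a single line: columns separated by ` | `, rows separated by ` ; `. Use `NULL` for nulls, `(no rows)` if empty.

LEFT JOIN keeps every customers row; unmatched ones get NULL for orders columns.
Group by customers.id and compute SUM(o.qty). SUM over an all-NULL group is NULL.
  1: ids {1, 2, 6, 7, 8, 9, 10, 11} → SUM(o.qty)=47
  2: ids {3} → SUM(o.qty)=10
  3: ids {4, 5} → SUM(o.qty)=21

Berlin | 47 ; Nairobi | 10 ; Austin | 21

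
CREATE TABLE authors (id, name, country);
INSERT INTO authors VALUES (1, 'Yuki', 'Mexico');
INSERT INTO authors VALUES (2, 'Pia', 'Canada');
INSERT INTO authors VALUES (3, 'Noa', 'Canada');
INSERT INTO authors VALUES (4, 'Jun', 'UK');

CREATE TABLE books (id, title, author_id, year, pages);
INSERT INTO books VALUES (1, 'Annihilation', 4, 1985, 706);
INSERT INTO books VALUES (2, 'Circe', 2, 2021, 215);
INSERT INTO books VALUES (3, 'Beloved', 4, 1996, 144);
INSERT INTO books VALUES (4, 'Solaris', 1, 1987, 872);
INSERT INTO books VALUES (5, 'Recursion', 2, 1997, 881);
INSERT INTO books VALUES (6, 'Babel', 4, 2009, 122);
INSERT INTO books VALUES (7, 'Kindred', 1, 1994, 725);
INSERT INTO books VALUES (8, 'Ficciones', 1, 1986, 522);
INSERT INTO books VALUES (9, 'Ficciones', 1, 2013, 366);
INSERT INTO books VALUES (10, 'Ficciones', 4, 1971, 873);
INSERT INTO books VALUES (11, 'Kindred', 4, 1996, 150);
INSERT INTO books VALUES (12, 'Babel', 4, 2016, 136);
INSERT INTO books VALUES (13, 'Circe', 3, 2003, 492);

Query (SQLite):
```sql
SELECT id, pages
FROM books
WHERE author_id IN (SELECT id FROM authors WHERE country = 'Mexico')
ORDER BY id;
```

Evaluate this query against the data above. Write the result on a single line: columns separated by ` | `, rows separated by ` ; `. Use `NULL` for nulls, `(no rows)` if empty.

Inner query: authors.id where country = 'Mexico'.
Outer: keep books rows whose author_id is in that set.
Inner query → {1}

4 | 872 ; 7 | 725 ; 8 | 522 ; 9 | 366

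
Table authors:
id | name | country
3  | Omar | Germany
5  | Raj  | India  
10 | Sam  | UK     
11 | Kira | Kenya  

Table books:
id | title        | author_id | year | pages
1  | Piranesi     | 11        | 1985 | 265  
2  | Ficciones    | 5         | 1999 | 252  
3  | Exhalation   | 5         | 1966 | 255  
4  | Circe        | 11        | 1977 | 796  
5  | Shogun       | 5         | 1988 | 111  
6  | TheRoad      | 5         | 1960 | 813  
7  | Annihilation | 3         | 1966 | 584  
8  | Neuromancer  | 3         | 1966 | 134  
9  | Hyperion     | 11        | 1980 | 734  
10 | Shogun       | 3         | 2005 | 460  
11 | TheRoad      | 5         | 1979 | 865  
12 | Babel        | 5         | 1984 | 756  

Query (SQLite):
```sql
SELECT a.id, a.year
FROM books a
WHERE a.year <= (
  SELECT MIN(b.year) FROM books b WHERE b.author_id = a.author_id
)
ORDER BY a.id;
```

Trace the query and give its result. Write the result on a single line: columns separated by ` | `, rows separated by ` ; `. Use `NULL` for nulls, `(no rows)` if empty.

4 | 1977 ; 6 | 1960 ; 7 | 1966 ; 8 | 1966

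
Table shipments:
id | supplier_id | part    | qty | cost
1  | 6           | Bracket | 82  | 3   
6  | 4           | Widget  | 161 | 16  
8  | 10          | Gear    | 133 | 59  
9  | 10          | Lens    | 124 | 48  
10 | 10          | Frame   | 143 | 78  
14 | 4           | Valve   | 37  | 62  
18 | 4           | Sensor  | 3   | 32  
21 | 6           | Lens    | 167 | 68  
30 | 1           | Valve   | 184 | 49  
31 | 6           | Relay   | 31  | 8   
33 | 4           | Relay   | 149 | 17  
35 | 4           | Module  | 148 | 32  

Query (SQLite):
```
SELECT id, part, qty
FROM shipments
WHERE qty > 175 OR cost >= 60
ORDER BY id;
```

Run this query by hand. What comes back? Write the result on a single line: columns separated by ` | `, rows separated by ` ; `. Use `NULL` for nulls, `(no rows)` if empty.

qty > 175: ids {30}
cost >= 60: ids {10, 14, 21}
Combine with OR.

10 | Frame | 143 ; 14 | Valve | 37 ; 21 | Lens | 167 ; 30 | Valve | 184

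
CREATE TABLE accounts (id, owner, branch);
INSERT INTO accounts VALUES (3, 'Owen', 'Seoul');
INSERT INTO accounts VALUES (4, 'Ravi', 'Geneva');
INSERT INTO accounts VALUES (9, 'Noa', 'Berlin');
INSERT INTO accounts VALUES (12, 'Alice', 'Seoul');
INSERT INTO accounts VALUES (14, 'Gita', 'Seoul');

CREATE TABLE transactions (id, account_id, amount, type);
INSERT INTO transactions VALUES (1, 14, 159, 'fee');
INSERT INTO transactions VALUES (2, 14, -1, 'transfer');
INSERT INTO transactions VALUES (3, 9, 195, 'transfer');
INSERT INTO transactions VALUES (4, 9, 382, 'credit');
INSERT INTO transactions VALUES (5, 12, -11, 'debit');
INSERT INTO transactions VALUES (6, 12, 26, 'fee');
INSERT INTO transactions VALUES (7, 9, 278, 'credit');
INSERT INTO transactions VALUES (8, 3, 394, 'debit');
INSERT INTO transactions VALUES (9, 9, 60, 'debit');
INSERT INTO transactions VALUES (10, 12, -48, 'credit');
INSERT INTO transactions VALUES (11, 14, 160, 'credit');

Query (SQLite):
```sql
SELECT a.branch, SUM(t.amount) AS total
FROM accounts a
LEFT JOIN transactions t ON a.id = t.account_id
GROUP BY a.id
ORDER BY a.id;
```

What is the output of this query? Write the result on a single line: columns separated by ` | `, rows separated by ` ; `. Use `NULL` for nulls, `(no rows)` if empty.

Seoul | 394 ; Geneva | NULL ; Berlin | 915 ; Seoul | -33 ; Seoul | 318

LEFT JOIN keeps every accounts row; unmatched ones get NULL for transactions columns.
Group by accounts.id and compute SUM(t.amount). SUM over an all-NULL group is NULL.
  3: ids {8} → SUM(t.amount)=394
  4: ids {—} → SUM(t.amount)=NULL
  9: ids {3, 4, 7, 9} → SUM(t.amount)=915
  12: ids {5, 6, 10} → SUM(t.amount)=-33
  14: ids {1, 2, 11} → SUM(t.amount)=318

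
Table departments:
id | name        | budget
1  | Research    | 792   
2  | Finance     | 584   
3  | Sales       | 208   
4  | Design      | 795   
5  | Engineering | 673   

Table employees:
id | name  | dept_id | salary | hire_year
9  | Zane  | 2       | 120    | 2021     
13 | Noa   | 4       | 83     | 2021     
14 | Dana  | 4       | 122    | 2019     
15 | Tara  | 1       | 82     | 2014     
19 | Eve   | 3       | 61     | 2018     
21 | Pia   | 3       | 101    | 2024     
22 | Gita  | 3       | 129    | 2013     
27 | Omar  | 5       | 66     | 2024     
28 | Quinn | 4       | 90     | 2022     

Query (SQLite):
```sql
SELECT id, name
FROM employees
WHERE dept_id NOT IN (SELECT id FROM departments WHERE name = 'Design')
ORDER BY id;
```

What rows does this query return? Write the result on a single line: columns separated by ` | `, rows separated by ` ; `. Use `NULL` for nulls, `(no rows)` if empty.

Inner query: departments.id where name = 'Design'.
Outer: keep employees rows whose dept_id is not in that set.
Inner query → {4}

9 | Zane ; 15 | Tara ; 19 | Eve ; 21 | Pia ; 22 | Gita ; 27 | Omar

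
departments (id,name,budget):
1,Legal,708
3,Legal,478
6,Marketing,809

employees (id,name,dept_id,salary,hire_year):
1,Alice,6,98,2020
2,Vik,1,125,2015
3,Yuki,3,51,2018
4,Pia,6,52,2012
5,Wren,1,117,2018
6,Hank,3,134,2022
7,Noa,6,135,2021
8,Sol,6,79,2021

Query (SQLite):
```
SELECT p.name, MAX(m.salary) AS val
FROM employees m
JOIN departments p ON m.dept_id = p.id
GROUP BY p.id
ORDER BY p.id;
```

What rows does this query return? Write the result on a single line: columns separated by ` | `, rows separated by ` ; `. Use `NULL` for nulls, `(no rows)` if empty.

Join each employees row to its departments via dept_id.
Group joined rows by departments.id; compute MAX(m.salary) per group.
  1: ids {2, 5} → MAX(m.salary)=125
  3: ids {3, 6} → MAX(m.salary)=134
  6: ids {1, 4, 7, 8} → MAX(m.salary)=135

Legal | 125 ; Legal | 134 ; Marketing | 135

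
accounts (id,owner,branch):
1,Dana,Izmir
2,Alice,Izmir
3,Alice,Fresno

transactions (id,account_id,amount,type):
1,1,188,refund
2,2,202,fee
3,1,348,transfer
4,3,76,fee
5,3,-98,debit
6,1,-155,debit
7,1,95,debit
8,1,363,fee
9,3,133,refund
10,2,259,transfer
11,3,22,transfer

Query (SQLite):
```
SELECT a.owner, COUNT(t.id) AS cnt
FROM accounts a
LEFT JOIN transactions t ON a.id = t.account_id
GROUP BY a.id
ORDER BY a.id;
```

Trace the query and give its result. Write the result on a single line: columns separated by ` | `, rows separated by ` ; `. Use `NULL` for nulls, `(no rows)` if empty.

LEFT JOIN keeps every accounts row; unmatched ones get NULL for transactions columns.
Group by accounts.id and compute COUNT(t.id). COUNT(col) of an all-NULL group is 0.
  1: ids {1, 3, 6, 7, 8} → COUNT(t.id)=5
  2: ids {2, 10} → COUNT(t.id)=2
  3: ids {4, 5, 9, 11} → COUNT(t.id)=4

Dana | 5 ; Alice | 2 ; Alice | 4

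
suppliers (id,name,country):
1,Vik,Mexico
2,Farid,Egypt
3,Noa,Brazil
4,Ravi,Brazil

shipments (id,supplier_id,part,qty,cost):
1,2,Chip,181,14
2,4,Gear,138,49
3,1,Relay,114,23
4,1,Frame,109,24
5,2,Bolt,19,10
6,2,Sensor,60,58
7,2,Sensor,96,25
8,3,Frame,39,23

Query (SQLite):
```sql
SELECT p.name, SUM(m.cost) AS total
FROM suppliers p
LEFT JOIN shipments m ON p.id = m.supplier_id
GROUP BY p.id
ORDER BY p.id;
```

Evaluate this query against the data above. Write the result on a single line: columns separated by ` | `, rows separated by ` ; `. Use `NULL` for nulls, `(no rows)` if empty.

Vik | 47 ; Farid | 107 ; Noa | 23 ; Ravi | 49

LEFT JOIN keeps every suppliers row; unmatched ones get NULL for shipments columns.
Group by suppliers.id and compute SUM(m.cost). SUM over an all-NULL group is NULL.
  1: ids {3, 4} → SUM(m.cost)=47
  2: ids {1, 5, 6, 7} → SUM(m.cost)=107
  3: ids {8} → SUM(m.cost)=23
  4: ids {2} → SUM(m.cost)=49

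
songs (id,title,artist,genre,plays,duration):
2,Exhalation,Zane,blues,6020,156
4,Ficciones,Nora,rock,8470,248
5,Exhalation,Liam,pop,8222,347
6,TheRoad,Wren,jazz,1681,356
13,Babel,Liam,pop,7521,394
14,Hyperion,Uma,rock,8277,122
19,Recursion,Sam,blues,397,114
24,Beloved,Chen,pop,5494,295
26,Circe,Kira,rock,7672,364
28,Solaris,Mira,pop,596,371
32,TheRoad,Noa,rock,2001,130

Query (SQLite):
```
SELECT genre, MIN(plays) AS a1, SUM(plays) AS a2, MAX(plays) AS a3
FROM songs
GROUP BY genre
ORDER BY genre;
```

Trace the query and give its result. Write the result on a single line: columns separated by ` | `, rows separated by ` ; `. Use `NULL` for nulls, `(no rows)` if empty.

Group songs by genre.
Per group compute: MIN(plays), SUM(plays), MAX(plays).
  blues: ids {2, 19} → MIN(plays)=397, SUM(plays)=6417, MAX(plays)=6020
  jazz: ids {6} → MIN(plays)=1681, SUM(plays)=1681, MAX(plays)=1681
  pop: ids {5, 13, 24, 28} → MIN(plays)=596, SUM(plays)=21833, MAX(plays)=8222
  rock: ids {4, 14, 26, 32} → MIN(plays)=2001, SUM(plays)=26420, MAX(plays)=8470

blues | 397 | 6417 | 6020 ; jazz | 1681 | 1681 | 1681 ; pop | 596 | 21833 | 8222 ; rock | 2001 | 26420 | 8470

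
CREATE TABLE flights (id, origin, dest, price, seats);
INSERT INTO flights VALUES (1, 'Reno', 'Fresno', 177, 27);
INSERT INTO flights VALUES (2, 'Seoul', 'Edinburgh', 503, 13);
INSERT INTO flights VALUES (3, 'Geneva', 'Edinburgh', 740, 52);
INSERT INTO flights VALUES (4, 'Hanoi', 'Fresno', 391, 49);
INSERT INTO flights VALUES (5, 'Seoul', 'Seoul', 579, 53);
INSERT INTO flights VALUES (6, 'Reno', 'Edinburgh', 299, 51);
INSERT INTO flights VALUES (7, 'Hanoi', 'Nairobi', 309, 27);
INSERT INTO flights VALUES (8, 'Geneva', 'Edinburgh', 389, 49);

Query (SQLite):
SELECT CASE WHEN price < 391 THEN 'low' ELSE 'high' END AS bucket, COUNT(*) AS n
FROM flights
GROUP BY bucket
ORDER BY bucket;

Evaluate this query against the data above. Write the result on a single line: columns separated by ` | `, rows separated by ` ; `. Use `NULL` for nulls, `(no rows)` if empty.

Bucket rows by price < 391 → 'low' else 'high'; count each bucket.

high | 4 ; low | 4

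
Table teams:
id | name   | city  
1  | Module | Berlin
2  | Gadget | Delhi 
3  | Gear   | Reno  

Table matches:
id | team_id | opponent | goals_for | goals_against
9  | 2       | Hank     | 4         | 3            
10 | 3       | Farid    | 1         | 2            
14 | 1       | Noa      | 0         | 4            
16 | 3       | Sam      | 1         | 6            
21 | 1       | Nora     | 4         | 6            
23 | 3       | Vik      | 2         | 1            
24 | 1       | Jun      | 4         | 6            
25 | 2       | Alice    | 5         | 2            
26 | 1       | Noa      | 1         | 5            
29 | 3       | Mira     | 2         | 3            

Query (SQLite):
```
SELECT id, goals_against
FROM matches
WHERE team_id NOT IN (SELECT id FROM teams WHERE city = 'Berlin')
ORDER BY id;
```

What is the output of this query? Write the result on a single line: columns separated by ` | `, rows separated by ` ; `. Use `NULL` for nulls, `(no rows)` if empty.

Inner query: teams.id where city = 'Berlin'.
Outer: keep matches rows whose team_id is not in that set.
Inner query → {1}

9 | 3 ; 10 | 2 ; 16 | 6 ; 23 | 1 ; 25 | 2 ; 29 | 3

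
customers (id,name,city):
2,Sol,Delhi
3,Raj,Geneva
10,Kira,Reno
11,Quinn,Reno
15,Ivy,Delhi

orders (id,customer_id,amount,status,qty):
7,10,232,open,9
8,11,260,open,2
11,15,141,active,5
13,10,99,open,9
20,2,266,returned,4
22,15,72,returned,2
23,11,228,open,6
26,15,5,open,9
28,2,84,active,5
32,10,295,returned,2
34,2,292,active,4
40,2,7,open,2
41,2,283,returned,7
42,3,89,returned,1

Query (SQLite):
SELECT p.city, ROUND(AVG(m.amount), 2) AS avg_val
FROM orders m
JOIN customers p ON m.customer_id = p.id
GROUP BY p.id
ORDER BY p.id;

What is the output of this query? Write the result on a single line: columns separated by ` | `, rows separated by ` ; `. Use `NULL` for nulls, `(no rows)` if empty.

Delhi | 186.4 ; Geneva | 89 ; Reno | 208.67 ; Reno | 244 ; Delhi | 72.67

Join each orders row to its customers via customer_id.
Group joined rows by customers.id; compute ROUND(AVG(m.amount), 2) per group.
  2: ids {20, 28, 34, 40, 41} → ROUND(AVG(m.amount), 2)=186.4
  3: ids {42} → ROUND(AVG(m.amount), 2)=89
  10: ids {7, 13, 32} → ROUND(AVG(m.amount), 2)=208.67
  11: ids {8, 23} → ROUND(AVG(m.amount), 2)=244
  15: ids {11, 22, 26} → ROUND(AVG(m.amount), 2)=72.67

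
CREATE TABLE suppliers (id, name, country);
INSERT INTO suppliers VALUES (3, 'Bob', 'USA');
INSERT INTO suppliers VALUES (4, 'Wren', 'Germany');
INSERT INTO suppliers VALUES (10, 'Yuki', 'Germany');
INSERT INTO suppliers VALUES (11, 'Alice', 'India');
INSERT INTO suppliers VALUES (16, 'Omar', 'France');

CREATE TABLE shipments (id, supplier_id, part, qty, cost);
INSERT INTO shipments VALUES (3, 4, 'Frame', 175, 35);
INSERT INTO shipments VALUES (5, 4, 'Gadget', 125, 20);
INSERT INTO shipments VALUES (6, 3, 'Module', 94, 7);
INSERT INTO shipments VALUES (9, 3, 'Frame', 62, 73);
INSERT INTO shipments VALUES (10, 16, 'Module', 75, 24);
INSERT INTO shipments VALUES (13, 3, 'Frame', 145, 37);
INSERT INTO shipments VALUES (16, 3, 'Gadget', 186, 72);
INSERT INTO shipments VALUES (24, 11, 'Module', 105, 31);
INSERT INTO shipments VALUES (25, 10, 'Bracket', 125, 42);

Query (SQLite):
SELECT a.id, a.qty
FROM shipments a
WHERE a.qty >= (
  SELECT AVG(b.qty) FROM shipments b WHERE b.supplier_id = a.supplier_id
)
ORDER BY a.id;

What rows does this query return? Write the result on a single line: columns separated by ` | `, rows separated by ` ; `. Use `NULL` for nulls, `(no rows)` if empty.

3 | 175 ; 10 | 75 ; 13 | 145 ; 16 | 186 ; 24 | 105 ; 25 | 125

For each shipments row a, compute AVG(qty) over rows sharing a.supplier_id.
Keep row a if a.qty >= that per-group AVG.
  supplier_id=3: AVG(qty) = 121.75
  supplier_id=4: AVG(qty) = 150.0
  supplier_id=10: AVG(qty) = 125.0
  supplier_id=11: AVG(qty) = 105.0
  supplier_id=16: AVG(qty) = 75.0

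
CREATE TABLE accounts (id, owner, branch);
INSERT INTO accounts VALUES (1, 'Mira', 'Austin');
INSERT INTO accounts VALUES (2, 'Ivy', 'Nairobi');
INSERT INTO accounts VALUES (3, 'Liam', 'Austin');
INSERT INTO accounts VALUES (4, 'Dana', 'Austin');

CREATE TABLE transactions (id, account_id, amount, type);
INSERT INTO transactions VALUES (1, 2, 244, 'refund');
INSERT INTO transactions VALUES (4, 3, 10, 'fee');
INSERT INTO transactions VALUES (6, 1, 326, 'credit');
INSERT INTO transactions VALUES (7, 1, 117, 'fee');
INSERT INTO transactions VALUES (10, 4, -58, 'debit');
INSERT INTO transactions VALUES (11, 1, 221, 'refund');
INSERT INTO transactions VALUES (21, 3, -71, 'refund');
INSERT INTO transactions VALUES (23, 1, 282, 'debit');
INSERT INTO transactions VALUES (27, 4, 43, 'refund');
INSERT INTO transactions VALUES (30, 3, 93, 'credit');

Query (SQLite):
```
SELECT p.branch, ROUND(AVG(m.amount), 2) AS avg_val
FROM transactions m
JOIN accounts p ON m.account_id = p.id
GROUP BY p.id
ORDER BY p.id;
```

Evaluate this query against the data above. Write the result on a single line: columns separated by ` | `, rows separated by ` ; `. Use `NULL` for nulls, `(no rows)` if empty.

Austin | 236.5 ; Nairobi | 244 ; Austin | 10.67 ; Austin | -7.5

Join each transactions row to its accounts via account_id.
Group joined rows by accounts.id; compute ROUND(AVG(m.amount), 2) per group.
  1: ids {6, 7, 11, 23} → ROUND(AVG(m.amount), 2)=236.5
  2: ids {1} → ROUND(AVG(m.amount), 2)=244
  3: ids {4, 21, 30} → ROUND(AVG(m.amount), 2)=10.67
  4: ids {10, 27} → ROUND(AVG(m.amount), 2)=-7.5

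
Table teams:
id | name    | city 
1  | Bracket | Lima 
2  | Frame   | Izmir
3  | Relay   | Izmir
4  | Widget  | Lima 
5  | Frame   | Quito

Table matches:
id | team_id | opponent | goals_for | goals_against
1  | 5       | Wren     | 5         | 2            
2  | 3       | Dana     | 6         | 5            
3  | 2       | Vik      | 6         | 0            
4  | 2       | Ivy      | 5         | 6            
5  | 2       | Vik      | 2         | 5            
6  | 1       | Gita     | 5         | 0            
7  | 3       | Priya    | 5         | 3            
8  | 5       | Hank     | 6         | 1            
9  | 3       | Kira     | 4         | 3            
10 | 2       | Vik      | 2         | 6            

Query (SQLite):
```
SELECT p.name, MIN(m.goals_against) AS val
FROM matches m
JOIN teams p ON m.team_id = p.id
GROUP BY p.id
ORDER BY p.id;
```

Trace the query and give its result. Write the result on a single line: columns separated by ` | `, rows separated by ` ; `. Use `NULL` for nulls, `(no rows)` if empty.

Join each matches row to its teams via team_id.
Group joined rows by teams.id; compute MIN(m.goals_against) per group.
  1: ids {6} → MIN(m.goals_against)=0
  2: ids {3, 4, 5, 10} → MIN(m.goals_against)=0
  3: ids {2, 7, 9} → MIN(m.goals_against)=3
  5: ids {1, 8} → MIN(m.goals_against)=1

Bracket | 0 ; Frame | 0 ; Relay | 3 ; Frame | 1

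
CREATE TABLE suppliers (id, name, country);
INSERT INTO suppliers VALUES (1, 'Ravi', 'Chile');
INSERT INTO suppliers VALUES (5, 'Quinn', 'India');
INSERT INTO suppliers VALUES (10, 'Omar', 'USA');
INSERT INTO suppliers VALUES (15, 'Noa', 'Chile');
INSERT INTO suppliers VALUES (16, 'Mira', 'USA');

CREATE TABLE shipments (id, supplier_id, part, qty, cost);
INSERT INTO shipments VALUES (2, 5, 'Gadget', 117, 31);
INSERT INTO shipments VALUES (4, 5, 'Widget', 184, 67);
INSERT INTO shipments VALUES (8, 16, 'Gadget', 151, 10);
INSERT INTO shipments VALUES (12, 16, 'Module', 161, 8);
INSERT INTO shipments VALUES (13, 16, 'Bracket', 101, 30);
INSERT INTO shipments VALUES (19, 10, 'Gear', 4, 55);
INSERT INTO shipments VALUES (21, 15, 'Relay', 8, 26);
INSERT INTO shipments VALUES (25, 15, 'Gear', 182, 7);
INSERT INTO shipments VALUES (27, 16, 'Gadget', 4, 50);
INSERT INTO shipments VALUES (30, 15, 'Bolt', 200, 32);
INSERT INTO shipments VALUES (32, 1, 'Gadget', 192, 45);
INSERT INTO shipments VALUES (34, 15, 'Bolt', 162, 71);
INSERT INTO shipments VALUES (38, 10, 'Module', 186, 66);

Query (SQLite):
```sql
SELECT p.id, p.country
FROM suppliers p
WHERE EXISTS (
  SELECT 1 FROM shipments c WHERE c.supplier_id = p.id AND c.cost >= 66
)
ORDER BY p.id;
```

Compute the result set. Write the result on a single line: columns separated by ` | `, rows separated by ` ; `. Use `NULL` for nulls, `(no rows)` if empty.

5 | India ; 10 | USA ; 15 | Chile

For each suppliers row, check whether any shipments with matching supplier_id has cost >= 66.
Keep rows where that is true.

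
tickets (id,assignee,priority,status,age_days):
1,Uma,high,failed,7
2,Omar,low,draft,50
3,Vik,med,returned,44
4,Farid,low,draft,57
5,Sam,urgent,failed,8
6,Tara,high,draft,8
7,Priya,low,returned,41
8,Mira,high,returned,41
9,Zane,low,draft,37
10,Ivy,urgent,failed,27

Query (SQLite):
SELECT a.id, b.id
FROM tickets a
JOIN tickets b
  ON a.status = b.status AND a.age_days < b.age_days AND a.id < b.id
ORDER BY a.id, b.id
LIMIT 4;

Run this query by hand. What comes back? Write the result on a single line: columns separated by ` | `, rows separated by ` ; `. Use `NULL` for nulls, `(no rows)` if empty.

Pairs (a,b) with same status, a.age_days < b.age_days, a.id < b.id.
status groups: draft:{2,4,6,9} failed:{1,5,10} returned:{3,7,8}
Ordered by (a.id, b.id); first 4.

1 | 5 ; 1 | 10 ; 2 | 4 ; 5 | 10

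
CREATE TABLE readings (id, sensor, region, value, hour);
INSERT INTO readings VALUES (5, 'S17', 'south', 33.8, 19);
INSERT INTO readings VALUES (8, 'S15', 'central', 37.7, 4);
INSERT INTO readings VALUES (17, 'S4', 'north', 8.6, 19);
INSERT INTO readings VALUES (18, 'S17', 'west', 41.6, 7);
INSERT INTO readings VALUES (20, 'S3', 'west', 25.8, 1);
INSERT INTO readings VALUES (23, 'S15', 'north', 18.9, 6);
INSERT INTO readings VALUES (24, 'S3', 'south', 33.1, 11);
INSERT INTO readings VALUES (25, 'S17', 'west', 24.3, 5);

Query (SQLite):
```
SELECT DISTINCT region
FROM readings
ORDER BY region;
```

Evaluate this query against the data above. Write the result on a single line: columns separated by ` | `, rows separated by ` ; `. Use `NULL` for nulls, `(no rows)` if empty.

Collect distinct region values from readings.

central ; north ; south ; west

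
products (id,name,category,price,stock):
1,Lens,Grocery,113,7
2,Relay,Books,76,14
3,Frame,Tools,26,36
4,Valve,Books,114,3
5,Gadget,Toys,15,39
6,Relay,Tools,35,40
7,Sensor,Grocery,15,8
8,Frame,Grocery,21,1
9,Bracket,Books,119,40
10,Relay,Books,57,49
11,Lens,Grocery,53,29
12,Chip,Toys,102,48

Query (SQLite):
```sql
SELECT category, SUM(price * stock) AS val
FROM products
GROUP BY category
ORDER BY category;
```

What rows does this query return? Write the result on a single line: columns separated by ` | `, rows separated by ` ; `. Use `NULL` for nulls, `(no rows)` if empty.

Books | 8959 ; Grocery | 2469 ; Tools | 2336 ; Toys | 5481

For each row compute price * stock.
Group by category; take SUM of the expression per group.
  Books: ids {2, 4, 9, 10} → SUM(price * stock)=8959
  Grocery: ids {1, 7, 8, 11} → SUM(price * stock)=2469
  Tools: ids {3, 6} → SUM(price * stock)=2336
  Toys: ids {5, 12} → SUM(price * stock)=5481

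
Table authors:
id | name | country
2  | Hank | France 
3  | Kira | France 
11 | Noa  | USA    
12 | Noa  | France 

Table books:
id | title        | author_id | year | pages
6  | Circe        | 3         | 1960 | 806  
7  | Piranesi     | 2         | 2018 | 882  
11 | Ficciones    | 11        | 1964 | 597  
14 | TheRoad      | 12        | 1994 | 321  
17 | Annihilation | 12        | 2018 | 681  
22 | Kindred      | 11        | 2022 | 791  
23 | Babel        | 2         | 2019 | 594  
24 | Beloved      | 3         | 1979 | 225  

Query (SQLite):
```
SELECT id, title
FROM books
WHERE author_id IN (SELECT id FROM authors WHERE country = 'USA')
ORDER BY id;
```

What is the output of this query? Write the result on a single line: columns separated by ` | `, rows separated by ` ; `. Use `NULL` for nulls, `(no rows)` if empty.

11 | Ficciones ; 22 | Kindred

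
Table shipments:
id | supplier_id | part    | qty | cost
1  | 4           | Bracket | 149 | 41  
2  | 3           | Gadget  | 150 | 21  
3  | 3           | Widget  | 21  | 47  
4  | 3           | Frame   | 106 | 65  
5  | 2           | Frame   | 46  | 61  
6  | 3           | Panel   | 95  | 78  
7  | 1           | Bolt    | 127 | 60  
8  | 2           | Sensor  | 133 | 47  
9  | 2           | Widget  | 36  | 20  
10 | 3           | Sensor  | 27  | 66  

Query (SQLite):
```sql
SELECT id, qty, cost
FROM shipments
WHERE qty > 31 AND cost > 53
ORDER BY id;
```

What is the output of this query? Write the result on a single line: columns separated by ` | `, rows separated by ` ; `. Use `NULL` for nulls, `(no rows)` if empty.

qty > 31: ids {1, 2, 4, 5, 6, 7, 8, 9}
cost > 53: ids {4, 5, 6, 7, 10}
Combine with AND.

4 | 106 | 65 ; 5 | 46 | 61 ; 6 | 95 | 78 ; 7 | 127 | 60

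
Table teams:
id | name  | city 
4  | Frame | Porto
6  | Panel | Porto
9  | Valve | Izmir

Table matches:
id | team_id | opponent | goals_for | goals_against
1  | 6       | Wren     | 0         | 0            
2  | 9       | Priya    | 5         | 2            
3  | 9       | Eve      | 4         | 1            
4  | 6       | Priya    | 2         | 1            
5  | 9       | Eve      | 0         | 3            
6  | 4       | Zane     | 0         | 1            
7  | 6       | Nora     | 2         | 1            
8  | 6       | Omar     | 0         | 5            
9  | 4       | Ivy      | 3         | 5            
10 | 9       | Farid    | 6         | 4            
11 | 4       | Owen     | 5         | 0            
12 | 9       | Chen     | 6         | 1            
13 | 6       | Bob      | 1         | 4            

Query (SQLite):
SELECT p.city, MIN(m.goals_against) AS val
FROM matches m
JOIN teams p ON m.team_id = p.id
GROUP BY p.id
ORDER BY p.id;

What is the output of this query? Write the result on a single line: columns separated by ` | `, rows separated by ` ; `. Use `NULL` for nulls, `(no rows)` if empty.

Porto | 0 ; Porto | 0 ; Izmir | 1

Join each matches row to its teams via team_id.
Group joined rows by teams.id; compute MIN(m.goals_against) per group.
  4: ids {6, 9, 11} → MIN(m.goals_against)=0
  6: ids {1, 4, 7, 8, 13} → MIN(m.goals_against)=0
  9: ids {2, 3, 5, 10, 12} → MIN(m.goals_against)=1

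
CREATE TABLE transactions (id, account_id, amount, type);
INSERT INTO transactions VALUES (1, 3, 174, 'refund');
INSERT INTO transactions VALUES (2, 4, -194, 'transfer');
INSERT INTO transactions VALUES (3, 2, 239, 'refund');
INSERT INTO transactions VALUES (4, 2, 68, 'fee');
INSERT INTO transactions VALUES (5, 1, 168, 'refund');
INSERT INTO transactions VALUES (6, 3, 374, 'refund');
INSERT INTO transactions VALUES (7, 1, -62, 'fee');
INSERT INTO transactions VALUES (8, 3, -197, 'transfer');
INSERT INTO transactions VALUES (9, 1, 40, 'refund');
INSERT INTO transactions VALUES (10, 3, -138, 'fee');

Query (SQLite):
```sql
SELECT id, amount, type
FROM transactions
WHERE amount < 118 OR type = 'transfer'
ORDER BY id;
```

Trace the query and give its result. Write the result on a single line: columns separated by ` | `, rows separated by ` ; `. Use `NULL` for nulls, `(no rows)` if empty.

2 | -194 | transfer ; 4 | 68 | fee ; 7 | -62 | fee ; 8 | -197 | transfer ; 9 | 40 | refund ; 10 | -138 | fee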